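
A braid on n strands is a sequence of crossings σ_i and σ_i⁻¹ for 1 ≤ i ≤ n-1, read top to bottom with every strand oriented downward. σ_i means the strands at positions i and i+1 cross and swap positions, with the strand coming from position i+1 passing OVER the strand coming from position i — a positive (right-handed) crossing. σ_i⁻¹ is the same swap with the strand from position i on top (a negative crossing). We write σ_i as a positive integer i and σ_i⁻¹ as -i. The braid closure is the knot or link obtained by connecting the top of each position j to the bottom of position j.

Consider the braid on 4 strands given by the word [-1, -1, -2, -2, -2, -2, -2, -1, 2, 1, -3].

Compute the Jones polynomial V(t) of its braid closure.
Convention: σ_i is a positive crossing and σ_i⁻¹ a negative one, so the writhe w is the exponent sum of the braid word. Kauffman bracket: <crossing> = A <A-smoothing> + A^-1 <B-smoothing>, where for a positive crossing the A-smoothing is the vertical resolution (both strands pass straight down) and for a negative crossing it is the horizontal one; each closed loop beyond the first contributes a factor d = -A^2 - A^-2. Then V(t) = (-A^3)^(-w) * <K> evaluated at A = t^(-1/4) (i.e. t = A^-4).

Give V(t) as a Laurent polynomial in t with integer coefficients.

t^-2 - t^-3 + 2*t^-4 - 2*t^-5 + 3*t^-6 - 2*t^-7 + t^-8 - t^-9

Derivation:
The presented braid s1^-1 s1^-1 s2^-1 s2^-1 s2^-1 s2^-1 s2^-1 s1^-1 s2 s1 s3^-1 on 4 strands reduces by inverse Markov moves (closure unchanged at each step):
  Destabilize: the word has the form β·s3^-1 where s3^-1 occurs only as the final letter (β ∈ B_3); drop it and the last strand → 3 strands.
  Deconjugate: the word is γ·β·γ⁻¹ with γ = s1^-1 (prefix) and γ⁻¹ = s1 (suffix); strip both.
Reduced to β = s1^-1 s2^-1 s2^-1 s2^-1 s2^-1 s2^-1 s1^-1 s2 on 3 strands, 8 crossings.
Compute on β:
Braid: s1^-1 s2^-1 s2^-1 s2^-1 s2^-1 s2^-1 s1^-1 s2 on 3 strands, 8 crossings.
Writhe w = (#positive) - (#negative) = 1 - 7 = -6.
Enumerate smoothing states for the bracket polynomial. There are 2^8 = 256 states.
For each crossing: s=0 is the vertical smoothing, s=1 horizontal. Crossing k contributes A^(sign_k * (1 - 2*s_k)); loop factor d = -A^2 - A^-2.
Tabulate the states by total A-exponent and number of loops L (A-exp: L × count):
  A^8: L=6 ×1
  A^6: L=5 ×8
  A^4: L=4 ×25, L=6 ×3
  A^2: L=3 ×40, L=5 ×15, L=7 ×1
  A^0: L=2 ×35, L=4 ×30, L=6 ×5
  A^-2: L=1 ×15, L=3 ×31, L=5 ×10
  A^-4: L=2 ×18, L=4 ×10
  A^-6: L=1 ×2, L=3 ×6
  A^-8: L=2 ×1
Each group contributes A^e * Σ count * d^(L-1):
Powers of d = -A^2 - A^-2: d^2 = A^4 + 2 + A^-4; d^3 = -A^6 - 3*A^2 - 3*A^-2 - A^-6; d^4 = A^8 + 4*A^4 + 6 + 4*A^-4 + A^-8; d^5 = -A^10 - 5*A^6 - 10*A^2 - 10*A^-2 - 5*A^-6 - A^-10; d^6 = A^12 + 6*A^8 + 15*A^4 + 20 + 15*A^-4 + 6*A^-8 + A^-12.
  A^8 * (d^5) = -A^18 - 5*A^14 - 10*A^10 - 10*A^6 - 5*A^2 - A^-2
  A^6 * (8*d^4) = 8*A^14 + 32*A^10 + 48*A^6 + 32*A^2 + 8*A^-2
  A^4 * (25*d^3 + 3*d^5) = -3*A^14 - 40*A^10 - 105*A^6 - 105*A^2 - 40*A^-2 - 3*A^-6
  A^2 * (40*d^2 + 15*d^4 + d^6) = A^14 + 21*A^10 + 115*A^6 + 190*A^2 + 115*A^-2 + 21*A^-6 + A^-10
  A^0 * (35*d + 30*d^3 + 5*d^5) = -5*A^10 - 55*A^6 - 175*A^2 - 175*A^-2 - 55*A^-6 - 5*A^-10
  A^-2 * (15 + 31*d^2 + 10*d^4) = 10*A^6 + 71*A^2 + 137*A^-2 + 71*A^-6 + 10*A^-10
  A^-4 * (18*d + 10*d^3) = -10*A^2 - 48*A^-2 - 48*A^-6 - 10*A^-10
  A^-6 * (2 + 6*d^2) = 6*A^-2 + 14*A^-6 + 6*A^-10
  A^-8 * (d) = -A^-6 - A^-10
Summing the groups: <K> = -A^18 + A^14 - 2*A^10 + 3*A^6 - 2*A^2 + 2*A^-2 - A^-6 + A^-10
Normalise by the writhe: (-A^3)^(-w) = (-A^3)^(6) = A^18, so f(A) = A^18 * <K> = -A^36 + A^32 - 2*A^28 + 3*A^24 - 2*A^20 + 2*A^16 - A^12 + A^8.
Substitute A = t^(-1/4), i.e. A^e → t^(-e/4): V(t) = t^-2 - t^-3 + 2*t^-4 - 2*t^-5 + 3*t^-6 - 2*t^-7 + t^-8 - t^-9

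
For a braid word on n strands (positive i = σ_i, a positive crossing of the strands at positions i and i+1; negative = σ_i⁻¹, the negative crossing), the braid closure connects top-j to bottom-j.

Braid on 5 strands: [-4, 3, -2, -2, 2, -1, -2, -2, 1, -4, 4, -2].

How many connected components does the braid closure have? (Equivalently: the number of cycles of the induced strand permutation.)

3

Derivation:
Track the strand permutation on 5 strands, starting from identity.
  step 1: s4^-1 swaps positions 4,5 -> [1 2 3 5 4]
  step 2: s3 swaps positions 3,4 -> [1 2 5 3 4]
  step 3: s2^-1 swaps positions 2,3 -> [1 5 2 3 4]
  step 4: s2^-1 swaps positions 2,3 -> [1 2 5 3 4]
  step 5: s2 swaps positions 2,3 -> [1 5 2 3 4]
  step 6: s1^-1 swaps positions 1,2 -> [5 1 2 3 4]
  step 7: s2^-1 swaps positions 2,3 -> [5 2 1 3 4]
  step 8: s2^-1 swaps positions 2,3 -> [5 1 2 3 4]
  step 9: s1 swaps positions 1,2 -> [1 5 2 3 4]
  step 10: s4^-1 swaps positions 4,5 -> [1 5 2 4 3]
  step 11: s4 swaps positions 4,5 -> [1 5 2 3 4]
  step 12: s2^-1 swaps positions 2,3 -> [1 2 5 3 4]
Final permutation (position -> original strand): [1 2 5 3 4]
Closure components = cycle count of this permutation = 3.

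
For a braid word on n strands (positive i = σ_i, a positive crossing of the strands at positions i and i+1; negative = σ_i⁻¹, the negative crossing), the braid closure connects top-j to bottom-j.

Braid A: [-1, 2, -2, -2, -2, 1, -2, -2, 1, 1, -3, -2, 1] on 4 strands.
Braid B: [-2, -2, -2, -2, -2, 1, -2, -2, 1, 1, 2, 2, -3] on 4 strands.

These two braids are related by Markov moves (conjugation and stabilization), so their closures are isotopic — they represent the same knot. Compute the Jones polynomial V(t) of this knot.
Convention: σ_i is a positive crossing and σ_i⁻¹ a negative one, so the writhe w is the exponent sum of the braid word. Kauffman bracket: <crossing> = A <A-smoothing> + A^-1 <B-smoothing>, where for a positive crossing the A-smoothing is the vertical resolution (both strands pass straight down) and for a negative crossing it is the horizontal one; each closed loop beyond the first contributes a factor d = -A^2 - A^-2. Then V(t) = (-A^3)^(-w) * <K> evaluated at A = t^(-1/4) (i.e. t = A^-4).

Markov-equivalent braids have isotopic closures, hence identical knot invariants. Strip the Markov moves from each word to reach a common short braid β, then compute V(t) once on β.
Braid A: s1^-1 s2 s2^-1 s2^-1 s2^-1 s1 s2^-1 s2^-1 s1 s1 s3^-1 s2^-1 s1 on 4 strands reduces by inverse Markov moves (closure unchanged at each step):
  Deconjugate: the word is γ·β·γ⁻¹ with γ = s1^-1 s2 (prefix) and γ⁻¹ = s2^-1 s1 (suffix); strip both.
  Destabilize: the word has the form β·s3^-1 where s3^-1 occurs only as the final letter (β ∈ B_3); drop it and the last strand → 3 strands.
Reduced to β = s2^-1 s2^-1 s2^-1 s1 s2^-1 s2^-1 s1 s1 on 3 strands, 8 crossings.
Braid B: s2^-1 s2^-1 s2^-1 s2^-1 s2^-1 s1 s2^-1 s2^-1 s1 s1 s2 s2 s3^-1 on 4 strands reduces by inverse Markov moves (closure unchanged at each step):
  Destabilize: the word has the form β·s3^-1 where s3^-1 occurs only as the final letter (β ∈ B_3); drop it and the last strand → 3 strands.
  Deconjugate: the word is γ·β·γ⁻¹ with γ = s2^-1 s2^-1 (prefix) and γ⁻¹ = s2 s2 (suffix); strip both.
Reduced to β = s2^-1 s2^-1 s2^-1 s1 s2^-1 s2^-1 s1 s1 on 3 strands, 8 crossings.
Both give the same β = s2^-1 s2^-1 s2^-1 s1 s2^-1 s2^-1 s1 s1 on 3 strands, so one state sum suffices:
Braid: s2^-1 s2^-1 s2^-1 s1 s2^-1 s2^-1 s1 s1 on 3 strands, 8 crossings.
Writhe w = (#positive) - (#negative) = 3 - 5 = -2.
Enumerate smoothing states for the bracket polynomial. There are 2^8 = 256 states.
Smooth each crossing (0=||, 1=⌣⌢); contribution A^(Σ sign_k(1-2s_k)) * d^(L-1).
Tabulate the states by total A-exponent and number of loops L (A-exp: L × count):
  A^8: L=6 ×1
  A^6: L=5 ×8
  A^4: L=4 ×27, L=6 ×1
  A^2: L=3 ×50, L=5 ×6
  A^0: L=2 ×53, L=4 ×17
  A^-2: L=1 ×27, L=3 ×28, L=5 ×1
  A^-4: L=2 ×24, L=4 ×4
  A^-6: L=3 ×8
  A^-8: L=4 ×1
Each group contributes A^e * Σ count * d^(L-1):
Powers of d = -A^2 - A^-2: d^2 = A^4 + 2 + A^-4; d^3 = -A^6 - 3*A^2 - 3*A^-2 - A^-6; d^4 = A^8 + 4*A^4 + 6 + 4*A^-4 + A^-8; d^5 = -A^10 - 5*A^6 - 10*A^2 - 10*A^-2 - 5*A^-6 - A^-10.
  A^8 * (d^5) = -A^18 - 5*A^14 - 10*A^10 - 10*A^6 - 5*A^2 - A^-2
  A^6 * (8*d^4) = 8*A^14 + 32*A^10 + 48*A^6 + 32*A^2 + 8*A^-2
  A^4 * (27*d^3 + d^5) = -A^14 - 32*A^10 - 91*A^6 - 91*A^2 - 32*A^-2 - A^-6
  A^2 * (50*d^2 + 6*d^4) = 6*A^10 + 74*A^6 + 136*A^2 + 74*A^-2 + 6*A^-6
  A^0 * (53*d + 17*d^3) = -17*A^6 - 104*A^2 - 104*A^-2 - 17*A^-6
  A^-2 * (27 + 28*d^2 + d^4) = A^6 + 32*A^2 + 89*A^-2 + 32*A^-6 + A^-10
  A^-4 * (24*d + 4*d^3) = -4*A^2 - 36*A^-2 - 36*A^-6 - 4*A^-10
  A^-6 * (8*d^2) = 8*A^-2 + 16*A^-6 + 8*A^-10
  A^-8 * (d^3) = -A^-2 - 3*A^-6 - 3*A^-10 - A^-14
Summing the groups: <K> = -A^18 + 2*A^14 - 4*A^10 + 5*A^6 - 4*A^2 + 5*A^-2 - 3*A^-6 + 2*A^-10 - A^-14
Normalise by the writhe: (-A^3)^(-w) = (-A^3)^(2) = A^6, so f(A) = A^6 * <K> = -A^24 + 2*A^20 - 4*A^16 + 5*A^12 - 4*A^8 + 5*A^4 - 3 + 2*A^-4 - A^-8.
Substitute A = t^(-1/4), i.e. A^e → t^(-e/4): V(t) = -t^2 + 2*t - 3 + 5*t^-1 - 4*t^-2 + 5*t^-3 - 4*t^-4 + 2*t^-5 - t^-6

Answer: -t^2 + 2*t - 3 + 5*t^-1 - 4*t^-2 + 5*t^-3 - 4*t^-4 + 2*t^-5 - t^-6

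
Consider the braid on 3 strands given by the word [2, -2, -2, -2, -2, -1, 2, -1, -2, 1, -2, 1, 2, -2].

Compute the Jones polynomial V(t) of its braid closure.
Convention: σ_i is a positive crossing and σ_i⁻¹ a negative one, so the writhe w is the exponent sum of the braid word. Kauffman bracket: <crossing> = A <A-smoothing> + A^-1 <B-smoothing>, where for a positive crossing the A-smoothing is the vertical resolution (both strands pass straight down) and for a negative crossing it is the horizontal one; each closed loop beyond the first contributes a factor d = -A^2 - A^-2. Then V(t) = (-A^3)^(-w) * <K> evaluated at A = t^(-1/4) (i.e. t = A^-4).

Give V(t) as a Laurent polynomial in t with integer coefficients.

The presented braid s2 s2^-1 s2^-1 s2^-1 s2^-1 s1^-1 s2 s1^-1 s2^-1 s1 s2^-1 s1 s2 s2^-1 on 3 strands reduces by inverse Markov moves (closure unchanged at each step):
  Deconjugate: the word is γ·β·γ⁻¹ with γ = s2 s2^-1 (prefix) and γ⁻¹ = s2 s2^-1 (suffix); strip both.
Reduced to β = s2^-1 s2^-1 s2^-1 s1^-1 s2 s1^-1 s2^-1 s1 s2^-1 s1 on 3 strands, 10 crossings.
Compute on β:
Braid: s2^-1 s2^-1 s2^-1 s1^-1 s2 s1^-1 s2^-1 s1 s2^-1 s1 on 3 strands, 10 crossings.
Writhe w = (#positive) - (#negative) = 3 - 7 = -4.
Computing the Kauffman bracket via state sum. There are 2^10 = 1024 states.
Smooth each crossing (0=||, 1=⌣⌢); contribution A^(Σ sign_k(1-2s_k)) * d^(L-1).
Tabulate the states by total A-exponent and number of loops L (A-exp: L × count):
  A^10: L=6 ×1
  A^8: L=5 ×10
  A^6: L=4 ×41, L=6 ×4
  A^4: L=3 ×88, L=5 ×31, L=7 ×1
  A^2: L=2 ×102, L=4 ×99, L=6 ×9
  A^0: L=1 ×54, L=3 ×162, L=5 ×36
  A^-2: L=2 ×134, L=4 ×74, L=6 ×2
  A^-4: L=1 ×30, L=3 ×82, L=5 ×8
  A^-6: L=2 ×32, L=4 ×13
  A^-8: L=1 ×3, L=3 ×7
  A^-10: L=2 ×1
Each group contributes A^e * Σ count * d^(L-1):
Powers of d = -A^2 - A^-2: d^2 = A^4 + 2 + A^-4; d^3 = -A^6 - 3*A^2 - 3*A^-2 - A^-6; d^4 = A^8 + 4*A^4 + 6 + 4*A^-4 + A^-8; d^5 = -A^10 - 5*A^6 - 10*A^2 - 10*A^-2 - 5*A^-6 - A^-10; d^6 = A^12 + 6*A^8 + 15*A^4 + 20 + 15*A^-4 + 6*A^-8 + A^-12.
  A^10 * (d^5) = -A^20 - 5*A^16 - 10*A^12 - 10*A^8 - 5*A^4 - 1
  A^8 * (10*d^4) = 10*A^16 + 40*A^12 + 60*A^8 + 40*A^4 + 10
  A^6 * (41*d^3 + 4*d^5) = -4*A^16 - 61*A^12 - 163*A^8 - 163*A^4 - 61 - 4*A^-4
  A^4 * (88*d^2 + 31*d^4 + d^6) = A^16 + 37*A^12 + 227*A^8 + 382*A^4 + 227 + 37*A^-4 + A^-8
  A^2 * (102*d + 99*d^3 + 9*d^5) = -9*A^12 - 144*A^8 - 489*A^4 - 489 - 144*A^-4 - 9*A^-8
  A^0 * (54 + 162*d^2 + 36*d^4) = 36*A^8 + 306*A^4 + 594 + 306*A^-4 + 36*A^-8
  A^-2 * (134*d + 74*d^3 + 2*d^5) = -2*A^8 - 84*A^4 - 376 - 376*A^-4 - 84*A^-8 - 2*A^-12
  A^-4 * (30 + 82*d^2 + 8*d^4) = 8*A^4 + 114 + 242*A^-4 + 114*A^-8 + 8*A^-12
  A^-6 * (32*d + 13*d^3) = -13 - 71*A^-4 - 71*A^-8 - 13*A^-12
  A^-8 * (3 + 7*d^2) = 7*A^-4 + 17*A^-8 + 7*A^-12
  A^-10 * (d) = -A^-8 - A^-12
Summing the groups: <K> = -A^20 + 2*A^16 - 3*A^12 + 4*A^8 - 5*A^4 + 5 - 3*A^-4 + 3*A^-8 - A^-12
Normalise by the writhe: (-A^3)^(-w) = (-A^3)^(4) = A^12, so f(A) = A^12 * <K> = -A^32 + 2*A^28 - 3*A^24 + 4*A^20 - 5*A^16 + 5*A^12 - 3*A^8 + 3*A^4 - 1.
Substitute A = t^(-1/4), i.e. A^e → t^(-e/4): V(t) = -1 + 3*t^-1 - 3*t^-2 + 5*t^-3 - 5*t^-4 + 4*t^-5 - 3*t^-6 + 2*t^-7 - t^-8

Answer: -1 + 3*t^-1 - 3*t^-2 + 5*t^-3 - 5*t^-4 + 4*t^-5 - 3*t^-6 + 2*t^-7 - t^-8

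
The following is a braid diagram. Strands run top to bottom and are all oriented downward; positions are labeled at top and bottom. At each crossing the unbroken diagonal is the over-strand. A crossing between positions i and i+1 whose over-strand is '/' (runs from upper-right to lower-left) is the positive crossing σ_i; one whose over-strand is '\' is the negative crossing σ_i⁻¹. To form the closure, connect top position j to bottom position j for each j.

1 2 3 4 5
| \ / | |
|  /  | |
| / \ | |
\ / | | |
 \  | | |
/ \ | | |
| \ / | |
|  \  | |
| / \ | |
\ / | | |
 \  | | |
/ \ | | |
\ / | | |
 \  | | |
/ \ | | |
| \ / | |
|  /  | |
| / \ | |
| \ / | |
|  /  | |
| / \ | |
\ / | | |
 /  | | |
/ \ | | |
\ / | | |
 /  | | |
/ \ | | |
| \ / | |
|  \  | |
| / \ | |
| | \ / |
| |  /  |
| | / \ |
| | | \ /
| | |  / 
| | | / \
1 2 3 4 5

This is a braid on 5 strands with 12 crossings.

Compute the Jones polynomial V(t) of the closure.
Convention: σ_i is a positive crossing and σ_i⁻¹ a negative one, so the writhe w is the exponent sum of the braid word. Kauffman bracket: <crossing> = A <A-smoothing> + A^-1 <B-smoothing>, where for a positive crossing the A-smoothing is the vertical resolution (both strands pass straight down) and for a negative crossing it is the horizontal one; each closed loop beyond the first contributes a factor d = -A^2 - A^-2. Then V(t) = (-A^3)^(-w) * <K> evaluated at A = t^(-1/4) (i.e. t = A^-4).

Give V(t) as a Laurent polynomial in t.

t^2 - t + 1 - t^-1 + t^-2

Derivation:
Reading the diagram top to bottom ('/'-over between positions i,i+1 = s_i, '\'-over = s_i^-1): braid word = s2 s1^-1 s2^-1 s1^-1 s1^-1 s2 s2 s1 s1 s2^-1 s3 s4.
The presented braid s2 s1^-1 s2^-1 s1^-1 s1^-1 s2 s2 s1 s1 s2^-1 s3 s4 on 5 strands reduces by inverse Markov moves (closure unchanged at each step):
  Destabilize: the word has the form β·s4 where s4 occurs only as the final letter (β ∈ B_4); drop it and the last strand → 4 strands.
  Destabilize: the word has the form β·s3 where s3 occurs only as the final letter (β ∈ B_3); drop it and the last strand → 3 strands.
  Deconjugate: the word is γ·β·γ⁻¹ with γ = s2 s1^-1 (prefix) and γ⁻¹ = s1 s2^-1 (suffix); strip both.
Reduced to β = s2^-1 s1^-1 s1^-1 s2 s2 s1 on 3 strands, 6 crossings.
Compute on β:
Braid: s2^-1 s1^-1 s1^-1 s2 s2 s1 on 3 strands, 6 crossings.
Writhe w = (#positive) - (#negative) = 3 - 3 = 0.
Computing the Kauffman bracket via state sum. There are 2^6 = 64 states.
For each crossing: s=0 is the vertical smoothing, s=1 horizontal. Crossing k contributes A^(sign_k * (1 - 2*s_k)); loop factor d = -A^2 - A^-2.
Tabulate the states by total A-exponent and number of loops L (A-exp: L × count):
  A^6: L=2 ×1
  A^4: L=1 ×2, L=3 ×4
  A^2: L=2 ×13, L=4 ×2
  A^0: L=1 ×9, L=3 ×11
  A^-2: L=2 ×13, L=4 ×2
  A^-4: L=1 ×2, L=3 ×4
  A^-6: L=2 ×1
Each group contributes A^e * Σ count * d^(L-1):
Powers of d = -A^2 - A^-2: d^2 = A^4 + 2 + A^-4; d^3 = -A^6 - 3*A^2 - 3*A^-2 - A^-6.
  A^6 * (d) = -A^8 - A^4
  A^4 * (2 + 4*d^2) = 4*A^8 + 10*A^4 + 4
  A^2 * (13*d + 2*d^3) = -2*A^8 - 19*A^4 - 19 - 2*A^-4
  A^0 * (9 + 11*d^2) = 11*A^4 + 31 + 11*A^-4
  A^-2 * (13*d + 2*d^3) = -2*A^4 - 19 - 19*A^-4 - 2*A^-8
  A^-4 * (2 + 4*d^2) = 4 + 10*A^-4 + 4*A^-8
  A^-6 * (d) = -A^-4 - A^-8
Summing the groups: <K> = A^8 - A^4 + 1 - A^-4 + A^-8
Normalise by the writhe: (-A^3)^(-w) = (-A^3)^(0) = 1, so f(A) = 1 * <K> = A^8 - A^4 + 1 - A^-4 + A^-8.
Substitute A = t^(-1/4), i.e. A^e → t^(-e/4): V(t) = t^2 - t + 1 - t^-1 + t^-2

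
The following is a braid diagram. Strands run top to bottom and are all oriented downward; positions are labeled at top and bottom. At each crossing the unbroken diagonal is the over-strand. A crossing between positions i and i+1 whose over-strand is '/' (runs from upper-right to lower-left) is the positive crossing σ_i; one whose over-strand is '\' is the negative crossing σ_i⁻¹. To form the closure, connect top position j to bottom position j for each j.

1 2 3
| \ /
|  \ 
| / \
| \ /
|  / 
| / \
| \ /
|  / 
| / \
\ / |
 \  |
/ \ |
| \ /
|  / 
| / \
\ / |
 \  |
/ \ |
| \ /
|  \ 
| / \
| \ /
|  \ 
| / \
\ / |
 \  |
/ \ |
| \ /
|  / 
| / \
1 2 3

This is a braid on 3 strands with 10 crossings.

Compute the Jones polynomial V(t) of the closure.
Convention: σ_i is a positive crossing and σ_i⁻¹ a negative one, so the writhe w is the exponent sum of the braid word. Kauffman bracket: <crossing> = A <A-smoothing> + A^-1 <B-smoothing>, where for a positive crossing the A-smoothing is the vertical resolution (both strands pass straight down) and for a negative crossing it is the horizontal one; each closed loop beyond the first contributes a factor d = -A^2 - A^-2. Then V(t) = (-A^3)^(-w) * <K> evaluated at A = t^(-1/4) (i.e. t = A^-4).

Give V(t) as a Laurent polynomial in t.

-t + 2 - t^-1 + 2*t^-2 - t^-3 + t^-4 - t^-5

Derivation:
Reading the diagram top to bottom ('/'-over between positions i,i+1 = s_i, '\'-over = s_i^-1): braid word = s2^-1 s2 s2 s1^-1 s2 s1^-1 s2^-1 s2^-1 s1^-1 s2.
The presented braid s2^-1 s2 s2 s1^-1 s2 s1^-1 s2^-1 s2^-1 s1^-1 s2 on 3 strands reduces by inverse Markov moves (closure unchanged at each step):
  Deconjugate: the word is γ·β·γ⁻¹ with γ = s2^-1 (prefix) and γ⁻¹ = s2 (suffix); strip both.
Reduced to β = s2 s2 s1^-1 s2 s1^-1 s2^-1 s2^-1 s1^-1 on 3 strands, 8 crossings.
Compute on β:
Braid: s2 s2 s1^-1 s2 s1^-1 s2^-1 s2^-1 s1^-1 on 3 strands, 8 crossings.
Writhe w = (#positive) - (#negative) = 3 - 5 = -2.
Enumerate smoothing states for the bracket polynomial. There are 2^8 = 256 states.
Each crossing splits two ways (0=vertical, 1=horizontal). The state's weight is A^(#A-smoothings - #B-smoothings) * d^(loops - 1).
Tabulate the states by total A-exponent and number of loops L (A-exp: L × count):
  A^8: L=4 ×1
  A^6: L=3 ×8
  A^4: L=2 ×23, L=4 ×5
  A^2: L=1 ×22, L=3 ×33, L=5 ×1
  A^0: L=2 ×52, L=4 ×18
  A^-2: L=1 ×13, L=3 ×37, L=5 ×6
  A^-4: L=2 ×14, L=4 ×13, L=6 ×1
  A^-6: L=3 ×6, L=5 ×2
  A^-8: L=4 ×1
Each group contributes A^e * Σ count * d^(L-1):
Powers of d = -A^2 - A^-2: d^2 = A^4 + 2 + A^-4; d^3 = -A^6 - 3*A^2 - 3*A^-2 - A^-6; d^4 = A^8 + 4*A^4 + 6 + 4*A^-4 + A^-8; d^5 = -A^10 - 5*A^6 - 10*A^2 - 10*A^-2 - 5*A^-6 - A^-10.
  A^8 * (d^3) = -A^14 - 3*A^10 - 3*A^6 - A^2
  A^6 * (8*d^2) = 8*A^10 + 16*A^6 + 8*A^2
  A^4 * (23*d + 5*d^3) = -5*A^10 - 38*A^6 - 38*A^2 - 5*A^-2
  A^2 * (22 + 33*d^2 + d^4) = A^10 + 37*A^6 + 94*A^2 + 37*A^-2 + A^-6
  A^0 * (52*d + 18*d^3) = -18*A^6 - 106*A^2 - 106*A^-2 - 18*A^-6
  A^-2 * (13 + 37*d^2 + 6*d^4) = 6*A^6 + 61*A^2 + 123*A^-2 + 61*A^-6 + 6*A^-10
  A^-4 * (14*d + 13*d^3 + d^5) = -A^6 - 18*A^2 - 63*A^-2 - 63*A^-6 - 18*A^-10 - A^-14
  A^-6 * (6*d^2 + 2*d^4) = 2*A^2 + 14*A^-2 + 24*A^-6 + 14*A^-10 + 2*A^-14
  A^-8 * (d^3) = -A^-2 - 3*A^-6 - 3*A^-10 - A^-14
Summing the groups: <K> = -A^14 + A^10 - A^6 + 2*A^2 - A^-2 + 2*A^-6 - A^-10
Normalise by the writhe: (-A^3)^(-w) = (-A^3)^(2) = A^6, so f(A) = A^6 * <K> = -A^20 + A^16 - A^12 + 2*A^8 - A^4 + 2 - A^-4.
Substitute A = t^(-1/4), i.e. A^e → t^(-e/4): V(t) = -t + 2 - t^-1 + 2*t^-2 - t^-3 + t^-4 - t^-5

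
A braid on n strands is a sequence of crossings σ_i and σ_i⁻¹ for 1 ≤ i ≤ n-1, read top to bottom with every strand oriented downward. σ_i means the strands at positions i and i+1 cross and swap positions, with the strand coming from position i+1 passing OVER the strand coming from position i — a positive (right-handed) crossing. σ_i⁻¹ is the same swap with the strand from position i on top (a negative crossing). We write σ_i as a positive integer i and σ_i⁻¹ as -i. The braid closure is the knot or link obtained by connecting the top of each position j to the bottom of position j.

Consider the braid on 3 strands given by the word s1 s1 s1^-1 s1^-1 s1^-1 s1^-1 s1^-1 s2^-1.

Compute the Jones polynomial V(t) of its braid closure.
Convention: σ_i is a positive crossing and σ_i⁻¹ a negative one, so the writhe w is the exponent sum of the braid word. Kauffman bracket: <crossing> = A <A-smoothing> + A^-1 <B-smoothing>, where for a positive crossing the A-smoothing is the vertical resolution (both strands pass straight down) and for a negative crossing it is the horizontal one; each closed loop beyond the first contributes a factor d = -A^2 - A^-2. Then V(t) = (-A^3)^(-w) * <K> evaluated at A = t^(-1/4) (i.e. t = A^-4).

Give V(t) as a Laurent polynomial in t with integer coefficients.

The presented braid s1 s1 s1^-1 s1^-1 s1^-1 s1^-1 s1^-1 s2^-1 on 3 strands reduces by inverse Markov moves (closure unchanged at each step):
  Destabilize: the word has the form β·s2^-1 where s2^-1 occurs only as the final letter (β ∈ B_2); drop it and the last strand → 2 strands.
  Deconjugate: the word is γ·β·γ⁻¹ with γ = s1 s1 (prefix) and γ⁻¹ = s1^-1 s1^-1 (suffix); strip both.
Reduced to β = s1^-1 s1^-1 s1^-1 on 2 strands, 3 crossings.
Compute on β:
Braid: s1^-1 s1^-1 s1^-1 on 2 strands, 3 crossings.
Writhe w = (#positive) - (#negative) = 0 - 3 = -3.
State-sum expansion of <K>. There are 2^3 = 8 states.
For each crossing: s=0 is the vertical smoothing, s=1 horizontal. Crossing k contributes A^(sign_k * (1 - 2*s_k)); loop factor d = -A^2 - A^-2.
  state 000: A-exp=-3, loops=2, term = A^-3 * d^1
  state 001: A-exp=-1, loops=1, term = A^-1 * d^0
  state 010: A-exp=-1, loops=1, term = A^-1 * d^0
  state 011: A-exp=+1, loops=2, term = A^1 * d^1
  state 100: A-exp=-1, loops=1, term = A^-1 * d^0
  state 101: A-exp=+1, loops=2, term = A^1 * d^1
  state 110: A-exp=+1, loops=2, term = A^1 * d^1
  state 111: A-exp=+3, loops=3, term = A^3 * d^2
Collect the terms by A-exponent (count of states per loop number):
Powers of d = -A^2 - A^-2: d^2 = A^4 + 2 + A^-4.
  A^3 * (d^2) = A^7 + 2*A^3 + A^-1
  A^1 * (3*d) = -3*A^3 - 3*A^-1
  A^-1 * (3) = 3*A^-1
  A^-3 * (d) = -A^-1 - A^-5
Summing the groups: <K> = A^7 - A^3 - A^-5
Normalise by the writhe: (-A^3)^(-w) = (-A^3)^(3) = -A^9, so f(A) = -A^9 * <K> = -A^16 + A^12 + A^4.
Substitute A = t^(-1/4), i.e. A^e → t^(-e/4): V(t) = t^-1 + t^-3 - t^-4

Answer: t^-1 + t^-3 - t^-4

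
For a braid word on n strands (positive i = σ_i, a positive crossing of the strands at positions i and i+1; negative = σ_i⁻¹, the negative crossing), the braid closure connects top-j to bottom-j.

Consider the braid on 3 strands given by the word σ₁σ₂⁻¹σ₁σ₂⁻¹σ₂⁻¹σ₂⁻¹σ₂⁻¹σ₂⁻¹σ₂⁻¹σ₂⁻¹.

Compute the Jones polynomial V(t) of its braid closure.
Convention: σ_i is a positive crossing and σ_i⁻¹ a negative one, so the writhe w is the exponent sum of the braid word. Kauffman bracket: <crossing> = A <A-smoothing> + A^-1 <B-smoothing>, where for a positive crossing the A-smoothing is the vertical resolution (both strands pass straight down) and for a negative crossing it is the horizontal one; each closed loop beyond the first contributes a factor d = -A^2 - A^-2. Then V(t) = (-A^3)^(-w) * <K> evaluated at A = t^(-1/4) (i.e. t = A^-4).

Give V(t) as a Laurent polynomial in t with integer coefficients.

t^-1 - t^-2 + 2*t^-3 - 2*t^-4 + 3*t^-5 - 3*t^-6 + 3*t^-7 - 3*t^-8 + 2*t^-9 - 2*t^-10 + t^-11

Derivation:
Braid: s1 s2^-1 s1 s2^-1 s2^-1 s2^-1 s2^-1 s2^-1 s2^-1 s2^-1 on 3 strands, 10 crossings.
Writhe w = (#positive) - (#negative) = 2 - 8 = -6.
Enumerate smoothing states for the bracket polynomial. There are 2^10 = 1024 states.
Each crossing splits two ways (0=vertical, 1=horizontal). The state's weight is A^(#A-smoothings - #B-smoothings) * d^(loops - 1).
Tabulate the states by total A-exponent and number of loops L (A-exp: L × count):
  A^10: L=9 ×1
  A^8: L=8 ×10
  A^6: L=7 ×45
  A^4: L=6 ×119, L=8 ×1
  A^2: L=5 ×203, L=7 ×7
  A^0: L=4 ×231, L=6 ×21
  A^-2: L=3 ×175, L=5 ×35
  A^-4: L=2 ×85, L=4 ×35
  A^-6: L=1 ×23, L=3 ×22
  A^-8: L=2 ×10
  A^-10: L=3 ×1
Each group contributes A^e * Σ count * d^(L-1):
Powers of d = -A^2 - A^-2: d^2 = A^4 + 2 + A^-4; d^3 = -A^6 - 3*A^2 - 3*A^-2 - A^-6; d^4 = A^8 + 4*A^4 + 6 + 4*A^-4 + A^-8; d^5 = -A^10 - 5*A^6 - 10*A^2 - 10*A^-2 - 5*A^-6 - A^-10; d^6 = A^12 + 6*A^8 + 15*A^4 + 20 + 15*A^-4 + 6*A^-8 + A^-12; d^7 = -A^14 - 7*A^10 - 21*A^6 - 35*A^2 - 35*A^-2 - 21*A^-6 - 7*A^-10 - A^-14; d^8 = A^16 + 8*A^12 + 28*A^8 + 56*A^4 + 70 + 56*A^-4 + 28*A^-8 + 8*A^-12 + A^-16.
  A^10 * (d^8) = A^26 + 8*A^22 + 28*A^18 + 56*A^14 + 70*A^10 + 56*A^6 + 28*A^2 + 8*A^-2 + A^-6
  A^8 * (10*d^7) = -10*A^22 - 70*A^18 - 210*A^14 - 350*A^10 - 350*A^6 - 210*A^2 - 70*A^-2 - 10*A^-6
  A^6 * (45*d^6) = 45*A^18 + 270*A^14 + 675*A^10 + 900*A^6 + 675*A^2 + 270*A^-2 + 45*A^-6
  A^4 * (119*d^5 + d^7) = -A^18 - 126*A^14 - 616*A^10 - 1225*A^6 - 1225*A^2 - 616*A^-2 - 126*A^-6 - A^-10
  A^2 * (203*d^4 + 7*d^6) = 7*A^14 + 245*A^10 + 917*A^6 + 1358*A^2 + 917*A^-2 + 245*A^-6 + 7*A^-10
  A^0 * (231*d^3 + 21*d^5) = -21*A^10 - 336*A^6 - 903*A^2 - 903*A^-2 - 336*A^-6 - 21*A^-10
  A^-2 * (175*d^2 + 35*d^4) = 35*A^6 + 315*A^2 + 560*A^-2 + 315*A^-6 + 35*A^-10
  A^-4 * (85*d + 35*d^3) = -35*A^2 - 190*A^-2 - 190*A^-6 - 35*A^-10
  A^-6 * (23 + 22*d^2) = 22*A^-2 + 67*A^-6 + 22*A^-10
  A^-8 * (10*d) = -10*A^-6 - 10*A^-10
  A^-10 * (d^2) = A^-6 + 2*A^-10 + A^-14
Summing the groups: <K> = A^26 - 2*A^22 + 2*A^18 - 3*A^14 + 3*A^10 - 3*A^6 + 3*A^2 - 2*A^-2 + 2*A^-6 - A^-10 + A^-14
Normalise by the writhe: (-A^3)^(-w) = (-A^3)^(6) = A^18, so f(A) = A^18 * <K> = A^44 - 2*A^40 + 2*A^36 - 3*A^32 + 3*A^28 - 3*A^24 + 3*A^20 - 2*A^16 + 2*A^12 - A^8 + A^4.
Substitute A = t^(-1/4), i.e. A^e → t^(-e/4): V(t) = t^-1 - t^-2 + 2*t^-3 - 2*t^-4 + 3*t^-5 - 3*t^-6 + 3*t^-7 - 3*t^-8 + 2*t^-9 - 2*t^-10 + t^-11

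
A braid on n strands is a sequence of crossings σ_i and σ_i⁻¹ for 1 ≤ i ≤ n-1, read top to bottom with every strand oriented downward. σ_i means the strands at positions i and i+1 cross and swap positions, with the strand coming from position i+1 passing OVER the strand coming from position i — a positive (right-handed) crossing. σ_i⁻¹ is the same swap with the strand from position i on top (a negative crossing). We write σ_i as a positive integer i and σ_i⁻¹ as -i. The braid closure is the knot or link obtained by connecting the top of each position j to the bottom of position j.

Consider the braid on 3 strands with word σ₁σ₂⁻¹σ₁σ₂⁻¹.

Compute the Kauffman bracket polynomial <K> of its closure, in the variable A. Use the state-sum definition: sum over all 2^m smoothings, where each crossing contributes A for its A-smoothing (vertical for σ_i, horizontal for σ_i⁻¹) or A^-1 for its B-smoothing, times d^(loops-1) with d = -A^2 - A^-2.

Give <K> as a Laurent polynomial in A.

Braid: s1 s2^-1 s1 s2^-1 on 3 strands, 4 crossings.
Writhe w = (#positive) - (#negative) = 2 - 2 = 0.
Computing the Kauffman bracket via state sum. There are 2^4 = 16 states.
Each crossing splits two ways (0=vertical, 1=horizontal). The state's weight is A^(#A-smoothings - #B-smoothings) * d^(loops - 1).
  state 0000: A-exp=+0, loops=3, term = A^0 * d^2
  state 0001: A-exp=+2, loops=2, term = A^2 * d^1
  state 0010: A-exp=-2, loops=2, term = A^-2 * d^1
  state 0011: A-exp=+0, loops=1, term = A^0 * d^0
  state 0100: A-exp=+2, loops=2, term = A^2 * d^1
  state 0101: A-exp=+4, loops=3, term = A^4 * d^2
  state 0110: A-exp=+0, loops=1, term = A^0 * d^0
  state 0111: A-exp=+2, loops=2, term = A^2 * d^1
  state 1000: A-exp=-2, loops=2, term = A^-2 * d^1
  state 1001: A-exp=+0, loops=1, term = A^0 * d^0
  state 1010: A-exp=-4, loops=3, term = A^-4 * d^2
  state 1011: A-exp=-2, loops=2, term = A^-2 * d^1
  state 1100: A-exp=+0, loops=1, term = A^0 * d^0
  state 1101: A-exp=+2, loops=2, term = A^2 * d^1
  state 1110: A-exp=-2, loops=2, term = A^-2 * d^1
  state 1111: A-exp=+0, loops=1, term = A^0 * d^0
Collect the terms by A-exponent (count of states per loop number):
Powers of d = -A^2 - A^-2: d^2 = A^4 + 2 + A^-4.
  A^4 * (d^2) = A^8 + 2*A^4 + 1
  A^2 * (4*d) = -4*A^4 - 4
  A^0 * (5 + d^2) = A^4 + 7 + A^-4
  A^-2 * (4*d) = -4 - 4*A^-4
  A^-4 * (d^2) = 1 + 2*A^-4 + A^-8
Summing the groups: <K> = A^8 - A^4 + 1 - A^-4 + A^-8

Answer: A^8 - A^4 + 1 - A^-4 + A^-8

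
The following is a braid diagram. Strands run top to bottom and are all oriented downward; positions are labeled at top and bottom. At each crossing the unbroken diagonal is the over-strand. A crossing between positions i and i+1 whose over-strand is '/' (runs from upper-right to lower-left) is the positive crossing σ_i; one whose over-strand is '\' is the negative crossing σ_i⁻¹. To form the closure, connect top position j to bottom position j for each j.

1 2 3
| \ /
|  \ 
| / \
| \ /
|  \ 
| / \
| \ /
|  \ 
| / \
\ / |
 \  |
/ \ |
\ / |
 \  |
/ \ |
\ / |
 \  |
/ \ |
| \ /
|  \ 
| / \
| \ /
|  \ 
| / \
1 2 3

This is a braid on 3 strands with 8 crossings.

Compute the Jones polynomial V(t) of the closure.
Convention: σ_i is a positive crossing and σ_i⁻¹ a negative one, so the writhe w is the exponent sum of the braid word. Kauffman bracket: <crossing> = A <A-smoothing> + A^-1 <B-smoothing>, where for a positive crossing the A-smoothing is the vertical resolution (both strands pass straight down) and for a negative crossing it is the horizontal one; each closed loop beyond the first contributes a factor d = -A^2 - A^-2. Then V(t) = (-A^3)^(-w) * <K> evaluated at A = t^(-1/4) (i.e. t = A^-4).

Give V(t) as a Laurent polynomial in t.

Reading the diagram top to bottom ('/'-over between positions i,i+1 = s_i, '\'-over = s_i^-1): braid word = s2^-1 s2^-1 s2^-1 s1^-1 s1^-1 s1^-1 s2^-1 s2^-1.
Braid: s2^-1 s2^-1 s2^-1 s1^-1 s1^-1 s1^-1 s2^-1 s2^-1 on 3 strands, 8 crossings.
Writhe w = (#positive) - (#negative) = 0 - 8 = -8.
Enumerate smoothing states for the bracket polynomial. There are 2^8 = 256 states.
For each crossing: s=0 is the vertical smoothing, s=1 horizontal. Crossing k contributes A^(sign_k * (1 - 2*s_k)); loop factor d = -A^2 - A^-2.
Tabulate the states by total A-exponent and number of loops L (A-exp: L × count):
  A^8: L=7 ×1
  A^6: L=6 ×8
  A^4: L=5 ×28
  A^2: L=4 ×55, L=6 ×1
  A^0: L=3 ×65, L=5 ×5
  A^-2: L=2 ×45, L=4 ×11
  A^-4: L=1 ×15, L=3 ×13
  A^-6: L=2 ×8
  A^-8: L=3 ×1
Each group contributes A^e * Σ count * d^(L-1):
Powers of d = -A^2 - A^-2: d^2 = A^4 + 2 + A^-4; d^3 = -A^6 - 3*A^2 - 3*A^-2 - A^-6; d^4 = A^8 + 4*A^4 + 6 + 4*A^-4 + A^-8; d^5 = -A^10 - 5*A^6 - 10*A^2 - 10*A^-2 - 5*A^-6 - A^-10; d^6 = A^12 + 6*A^8 + 15*A^4 + 20 + 15*A^-4 + 6*A^-8 + A^-12.
  A^8 * (d^6) = A^20 + 6*A^16 + 15*A^12 + 20*A^8 + 15*A^4 + 6 + A^-4
  A^6 * (8*d^5) = -8*A^16 - 40*A^12 - 80*A^8 - 80*A^4 - 40 - 8*A^-4
  A^4 * (28*d^4) = 28*A^12 + 112*A^8 + 168*A^4 + 112 + 28*A^-4
  A^2 * (55*d^3 + d^5) = -A^12 - 60*A^8 - 175*A^4 - 175 - 60*A^-4 - A^-8
  A^0 * (65*d^2 + 5*d^4) = 5*A^8 + 85*A^4 + 160 + 85*A^-4 + 5*A^-8
  A^-2 * (45*d + 11*d^3) = -11*A^4 - 78 - 78*A^-4 - 11*A^-8
  A^-4 * (15 + 13*d^2) = 13 + 41*A^-4 + 13*A^-8
  A^-6 * (8*d) = -8*A^-4 - 8*A^-8
  A^-8 * (d^2) = A^-4 + 2*A^-8 + A^-12
Summing the groups: <K> = A^20 - 2*A^16 + 2*A^12 - 3*A^8 + 2*A^4 - 2 + 2*A^-4 + A^-12
Normalise by the writhe: (-A^3)^(-w) = (-A^3)^(8) = A^24, so f(A) = A^24 * <K> = A^44 - 2*A^40 + 2*A^36 - 3*A^32 + 2*A^28 - 2*A^24 + 2*A^20 + A^12.
Substitute A = t^(-1/4), i.e. A^e → t^(-e/4): V(t) = t^-3 + 2*t^-5 - 2*t^-6 + 2*t^-7 - 3*t^-8 + 2*t^-9 - 2*t^-10 + t^-11

Answer: t^-3 + 2*t^-5 - 2*t^-6 + 2*t^-7 - 3*t^-8 + 2*t^-9 - 2*t^-10 + t^-11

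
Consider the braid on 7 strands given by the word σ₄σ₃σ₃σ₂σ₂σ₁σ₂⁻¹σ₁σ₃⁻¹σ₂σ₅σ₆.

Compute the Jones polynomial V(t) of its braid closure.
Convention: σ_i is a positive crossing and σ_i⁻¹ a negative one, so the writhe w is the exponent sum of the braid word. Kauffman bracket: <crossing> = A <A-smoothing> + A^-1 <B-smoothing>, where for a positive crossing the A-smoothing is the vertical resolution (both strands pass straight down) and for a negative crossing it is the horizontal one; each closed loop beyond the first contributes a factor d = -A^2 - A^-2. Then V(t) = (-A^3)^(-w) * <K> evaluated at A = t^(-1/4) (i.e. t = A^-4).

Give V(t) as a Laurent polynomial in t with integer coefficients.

The presented braid s4 s3 s3 s2 s2 s1 s2^-1 s1 s3^-1 s2 s5 s6 on 7 strands reduces by inverse Markov moves (closure unchanged at each step):
  Destabilize: the word has the form β·s6 where s6 occurs only as the final letter (β ∈ B_6); drop it and the last strand → 6 strands.
  Destabilize: the word has the form β·s5 where s5 occurs only as the final letter (β ∈ B_5); drop it and the last strand → 5 strands.
Reduced to β = s4 s3 s3 s2 s2 s1 s2^-1 s1 s3^-1 s2 on 5 strands, 10 crossings.
Compute on β:
Braid: s4 s3 s3 s2 s2 s1 s2^-1 s1 s3^-1 s2 on 5 strands, 10 crossings.
Writhe w = (#positive) - (#negative) = 8 - 2 = 6.
Computing the Kauffman bracket via state sum. There are 2^10 = 1024 states.
Smooth each crossing (0=||, 1=⌣⌢); contribution A^(Σ sign_k(1-2s_k)) * d^(L-1).
Tabulate the states by total A-exponent and number of loops L (A-exp: L × count):
  A^10: L=3 ×1
  A^8: L=2 ×3, L=4 ×7
  A^6: L=1 ×2, L=3 ×29, L=5 ×14
  A^4: L=2 ×39, L=4 ×72, L=6 ×9
  A^2: L=1 ×17, L=3 ×137, L=5 ×54, L=7 ×2
  A^0: L=2 ×109, L=4 ×128, L=6 ×15
  A^-2: L=1 ×30, L=3 ×132, L=5 ×47, L=7 ×1
  A^-4: L=2 ×49, L=4 ×65, L=6 ×6
  A^-6: L=3 ×31, L=5 ×14
  A^-8: L=4 ×9, L=6 ×1
  A^-10: L=5 ×1
Each group contributes A^e * Σ count * d^(L-1):
Powers of d = -A^2 - A^-2: d^2 = A^4 + 2 + A^-4; d^3 = -A^6 - 3*A^2 - 3*A^-2 - A^-6; d^4 = A^8 + 4*A^4 + 6 + 4*A^-4 + A^-8; d^5 = -A^10 - 5*A^6 - 10*A^2 - 10*A^-2 - 5*A^-6 - A^-10; d^6 = A^12 + 6*A^8 + 15*A^4 + 20 + 15*A^-4 + 6*A^-8 + A^-12.
  A^10 * (d^2) = A^14 + 2*A^10 + A^6
  A^8 * (3*d + 7*d^3) = -7*A^14 - 24*A^10 - 24*A^6 - 7*A^2
  A^6 * (2 + 29*d^2 + 14*d^4) = 14*A^14 + 85*A^10 + 144*A^6 + 85*A^2 + 14*A^-2
  A^4 * (39*d + 72*d^3 + 9*d^5) = -9*A^14 - 117*A^10 - 345*A^6 - 345*A^2 - 117*A^-2 - 9*A^-6
  A^2 * (17 + 137*d^2 + 54*d^4 + 2*d^6) = 2*A^14 + 66*A^10 + 383*A^6 + 655*A^2 + 383*A^-2 + 66*A^-6 + 2*A^-10
  A^0 * (109*d + 128*d^3 + 15*d^5) = -15*A^10 - 203*A^6 - 643*A^2 - 643*A^-2 - 203*A^-6 - 15*A^-10
  A^-2 * (30 + 132*d^2 + 47*d^4 + d^6) = A^10 + 53*A^6 + 335*A^2 + 596*A^-2 + 335*A^-6 + 53*A^-10 + A^-14
  A^-4 * (49*d + 65*d^3 + 6*d^5) = -6*A^6 - 95*A^2 - 304*A^-2 - 304*A^-6 - 95*A^-10 - 6*A^-14
  A^-6 * (31*d^2 + 14*d^4) = 14*A^2 + 87*A^-2 + 146*A^-6 + 87*A^-10 + 14*A^-14
  A^-8 * (9*d^3 + d^5) = -A^2 - 14*A^-2 - 37*A^-6 - 37*A^-10 - 14*A^-14 - A^-18
  A^-10 * (d^4) = A^-2 + 4*A^-6 + 6*A^-10 + 4*A^-14 + A^-18
Summing the groups: <K> = A^14 - 2*A^10 + 3*A^6 - 2*A^2 + 3*A^-2 - 2*A^-6 + A^-10 - A^-14
Normalise by the writhe: (-A^3)^(-w) = (-A^3)^(-6) = A^-18, so f(A) = A^-18 * <K> = A^-4 - 2*A^-8 + 3*A^-12 - 2*A^-16 + 3*A^-20 - 2*A^-24 + A^-28 - A^-32.
Substitute A = t^(-1/4), i.e. A^e → t^(-e/4): V(t) = -t^8 + t^7 - 2*t^6 + 3*t^5 - 2*t^4 + 3*t^3 - 2*t^2 + t

Answer: -t^8 + t^7 - 2*t^6 + 3*t^5 - 2*t^4 + 3*t^3 - 2*t^2 + t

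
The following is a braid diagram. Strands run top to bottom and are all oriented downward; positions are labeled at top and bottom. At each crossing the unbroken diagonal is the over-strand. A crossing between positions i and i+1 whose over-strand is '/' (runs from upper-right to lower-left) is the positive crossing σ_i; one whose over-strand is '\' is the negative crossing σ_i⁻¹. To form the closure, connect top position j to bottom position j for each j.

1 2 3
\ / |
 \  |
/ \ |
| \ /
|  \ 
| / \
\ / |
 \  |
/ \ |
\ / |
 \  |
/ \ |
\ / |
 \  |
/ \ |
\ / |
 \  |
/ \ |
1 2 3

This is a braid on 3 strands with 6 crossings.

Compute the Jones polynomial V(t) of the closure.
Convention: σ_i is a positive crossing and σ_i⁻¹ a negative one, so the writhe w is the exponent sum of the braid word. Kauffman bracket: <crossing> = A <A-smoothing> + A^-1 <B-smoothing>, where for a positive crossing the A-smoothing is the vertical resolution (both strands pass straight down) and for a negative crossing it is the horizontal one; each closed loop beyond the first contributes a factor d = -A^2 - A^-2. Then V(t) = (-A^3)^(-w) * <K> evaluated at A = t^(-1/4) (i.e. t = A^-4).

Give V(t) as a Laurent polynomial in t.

t^-2 + t^-4 - t^-5 + t^-6 - t^-7

Derivation:
Reading the diagram top to bottom ('/'-over between positions i,i+1 = s_i, '\'-over = s_i^-1): braid word = s1^-1 s2^-1 s1^-1 s1^-1 s1^-1 s1^-1.
Braid: s1^-1 s2^-1 s1^-1 s1^-1 s1^-1 s1^-1 on 3 strands, 6 crossings.
Writhe w = (#positive) - (#negative) = 0 - 6 = -6.
State-sum expansion of <K>. There are 2^6 = 64 states.
For each crossing: s=0 is the vertical smoothing, s=1 horizontal. Crossing k contributes A^(sign_k * (1 - 2*s_k)); loop factor d = -A^2 - A^-2.
Tabulate the states by total A-exponent and number of loops L (A-exp: L × count):
  A^6: L=5 ×1
  A^4: L=4 ×5, L=6 ×1
  A^2: L=3 ×10, L=5 ×5
  A^0: L=2 ×10, L=4 ×10
  A^-2: L=1 ×5, L=3 ×10
  A^-4: L=2 ×6
  A^-6: L=3 ×1
Each group contributes A^e * Σ count * d^(L-1):
Powers of d = -A^2 - A^-2: d^2 = A^4 + 2 + A^-4; d^3 = -A^6 - 3*A^2 - 3*A^-2 - A^-6; d^4 = A^8 + 4*A^4 + 6 + 4*A^-4 + A^-8; d^5 = -A^10 - 5*A^6 - 10*A^2 - 10*A^-2 - 5*A^-6 - A^-10.
  A^6 * (d^4) = A^14 + 4*A^10 + 6*A^6 + 4*A^2 + A^-2
  A^4 * (5*d^3 + d^5) = -A^14 - 10*A^10 - 25*A^6 - 25*A^2 - 10*A^-2 - A^-6
  A^2 * (10*d^2 + 5*d^4) = 5*A^10 + 30*A^6 + 50*A^2 + 30*A^-2 + 5*A^-6
  A^0 * (10*d + 10*d^3) = -10*A^6 - 40*A^2 - 40*A^-2 - 10*A^-6
  A^-2 * (5 + 10*d^2) = 10*A^2 + 25*A^-2 + 10*A^-6
  A^-4 * (6*d) = -6*A^-2 - 6*A^-6
  A^-6 * (d^2) = A^-2 + 2*A^-6 + A^-10
Summing the groups: <K> = -A^10 + A^6 - A^2 + A^-2 + A^-10
Normalise by the writhe: (-A^3)^(-w) = (-A^3)^(6) = A^18, so f(A) = A^18 * <K> = -A^28 + A^24 - A^20 + A^16 + A^8.
Substitute A = t^(-1/4), i.e. A^e → t^(-e/4): V(t) = t^-2 + t^-4 - t^-5 + t^-6 - t^-7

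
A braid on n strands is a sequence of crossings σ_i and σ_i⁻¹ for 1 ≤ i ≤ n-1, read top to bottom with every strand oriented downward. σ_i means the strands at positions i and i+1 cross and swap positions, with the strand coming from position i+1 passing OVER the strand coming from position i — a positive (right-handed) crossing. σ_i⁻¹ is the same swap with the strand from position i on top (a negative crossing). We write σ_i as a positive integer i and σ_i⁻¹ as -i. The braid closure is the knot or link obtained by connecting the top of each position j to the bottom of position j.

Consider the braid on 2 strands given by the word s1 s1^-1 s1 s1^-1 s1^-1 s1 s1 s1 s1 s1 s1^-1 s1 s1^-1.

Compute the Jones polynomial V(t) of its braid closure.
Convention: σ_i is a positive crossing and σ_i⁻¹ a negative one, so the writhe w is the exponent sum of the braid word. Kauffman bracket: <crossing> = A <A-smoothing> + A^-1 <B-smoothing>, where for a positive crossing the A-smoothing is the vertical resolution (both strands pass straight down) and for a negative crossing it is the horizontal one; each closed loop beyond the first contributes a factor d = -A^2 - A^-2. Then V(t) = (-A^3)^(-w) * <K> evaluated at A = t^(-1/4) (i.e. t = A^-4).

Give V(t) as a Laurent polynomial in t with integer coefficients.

-t^4 + t^3 + t

Derivation:
The presented braid s1 s1^-1 s1 s1^-1 s1^-1 s1 s1 s1 s1 s1 s1^-1 s1 s1^-1 on 2 strands reduces by inverse Markov moves (closure unchanged at each step):
  Deconjugate: the word is γ·β·γ⁻¹ with γ = s1 s1^-1 (prefix) and γ⁻¹ = s1 s1^-1 (suffix); strip both.
  Deconjugate: the word is γ·β·γ⁻¹ with γ = s1 s1^-1 (prefix) and γ⁻¹ = s1 s1^-1 (suffix); strip both.
  Deconjugate: the word is γ·β·γ⁻¹ with γ = s1^-1 (prefix) and γ⁻¹ = s1 (suffix); strip both.
Reduced to β = s1 s1 s1 on 2 strands, 3 crossings.
Compute on β:
Braid: s1 s1 s1 on 2 strands, 3 crossings.
Writhe w = (#positive) - (#negative) = 3 - 0 = 3.
Computing the Kauffman bracket via state sum. There are 2^3 = 8 states.
Smooth each crossing (0=||, 1=⌣⌢); contribution A^(Σ sign_k(1-2s_k)) * d^(L-1).
  state 000: A-exp=+3, loops=2, term = A^3 * d^1
  state 001: A-exp=+1, loops=1, term = A^1 * d^0
  state 010: A-exp=+1, loops=1, term = A^1 * d^0
  state 011: A-exp=-1, loops=2, term = A^-1 * d^1
  state 100: A-exp=+1, loops=1, term = A^1 * d^0
  state 101: A-exp=-1, loops=2, term = A^-1 * d^1
  state 110: A-exp=-1, loops=2, term = A^-1 * d^1
  state 111: A-exp=-3, loops=3, term = A^-3 * d^2
Collect the terms by A-exponent (count of states per loop number):
Powers of d = -A^2 - A^-2: d^2 = A^4 + 2 + A^-4.
  A^3 * (d) = -A^5 - A
  A^1 * (3) = 3*A
  A^-1 * (3*d) = -3*A - 3*A^-3
  A^-3 * (d^2) = A + 2*A^-3 + A^-7
Summing the groups: <K> = -A^5 - A^-3 + A^-7
Normalise by the writhe: (-A^3)^(-w) = (-A^3)^(-3) = -A^-9, so f(A) = -A^-9 * <K> = A^-4 + A^-12 - A^-16.
Substitute A = t^(-1/4), i.e. A^e → t^(-e/4): V(t) = -t^4 + t^3 + t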